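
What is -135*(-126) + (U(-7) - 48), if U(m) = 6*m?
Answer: 16920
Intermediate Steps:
-135*(-126) + (U(-7) - 48) = -135*(-126) + (6*(-7) - 48) = 17010 + (-42 - 48) = 17010 - 90 = 16920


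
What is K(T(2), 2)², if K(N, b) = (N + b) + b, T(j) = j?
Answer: 36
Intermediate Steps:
K(N, b) = N + 2*b
K(T(2), 2)² = (2 + 2*2)² = (2 + 4)² = 6² = 36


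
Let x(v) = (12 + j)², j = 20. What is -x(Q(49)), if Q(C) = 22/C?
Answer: -1024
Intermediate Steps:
x(v) = 1024 (x(v) = (12 + 20)² = 32² = 1024)
-x(Q(49)) = -1*1024 = -1024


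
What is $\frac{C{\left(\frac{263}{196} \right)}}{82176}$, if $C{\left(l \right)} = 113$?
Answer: $\frac{113}{82176} \approx 0.0013751$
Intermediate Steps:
$\frac{C{\left(\frac{263}{196} \right)}}{82176} = \frac{113}{82176}$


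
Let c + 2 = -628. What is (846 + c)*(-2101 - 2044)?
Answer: -895320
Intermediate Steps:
c = -630 (c = -2 - 628 = -630)
(846 + c)*(-2101 - 2044) = (846 - 630)*(-2101 - 2044) = 216*(-4145) = -895320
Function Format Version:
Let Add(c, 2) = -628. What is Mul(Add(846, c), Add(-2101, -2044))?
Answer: -895320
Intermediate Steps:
c = -630 (c = Add(-2, -628) = -630)
Mul(Add(846, c), Add(-2101, -2044)) = Mul(Add(846, -630), Add(-2101, -2044)) = Mul(216, -4145) = -895320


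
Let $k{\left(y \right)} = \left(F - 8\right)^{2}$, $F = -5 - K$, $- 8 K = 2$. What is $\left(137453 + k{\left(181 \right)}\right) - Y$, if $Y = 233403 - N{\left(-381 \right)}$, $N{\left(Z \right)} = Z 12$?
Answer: $- \frac{1605751}{16} \approx -1.0036 \cdot 10^{5}$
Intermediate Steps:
$K = - \frac{1}{4}$ ($K = \left(- \frac{1}{8}\right) 2 = - \frac{1}{4} \approx -0.25$)
$F = - \frac{19}{4}$ ($F = -5 - - \frac{1}{4} = -5 + \frac{1}{4} = - \frac{19}{4} \approx -4.75$)
$k{\left(y \right)} = \frac{2601}{16}$ ($k{\left(y \right)} = \left(- \frac{19}{4} - 8\right)^{2} = \left(- \frac{51}{4}\right)^{2} = \frac{2601}{16}$)
$N{\left(Z \right)} = 12 Z$
$Y = 237975$ ($Y = 233403 - 12 \left(-381\right) = 233403 - -4572 = 233403 + 4572 = 237975$)
$\left(137453 + k{\left(181 \right)}\right) - Y = \left(137453 + \frac{2601}{16}\right) - 237975 = \frac{2201849}{16} - 237975 = - \frac{1605751}{16}$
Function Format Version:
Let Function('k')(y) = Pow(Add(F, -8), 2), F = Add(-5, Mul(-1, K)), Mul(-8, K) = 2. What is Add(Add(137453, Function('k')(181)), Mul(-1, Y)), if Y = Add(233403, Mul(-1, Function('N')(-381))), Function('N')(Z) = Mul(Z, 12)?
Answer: Rational(-1605751, 16) ≈ -1.0036e+5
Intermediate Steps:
K = Rational(-1, 4) (K = Mul(Rational(-1, 8), 2) = Rational(-1, 4) ≈ -0.25000)
F = Rational(-19, 4) (F = Add(-5, Mul(-1, Rational(-1, 4))) = Add(-5, Rational(1, 4)) = Rational(-19, 4) ≈ -4.7500)
Function('k')(y) = Rational(2601, 16) (Function('k')(y) = Pow(Add(Rational(-19, 4), -8), 2) = Pow(Rational(-51, 4), 2) = Rational(2601, 16))
Function('N')(Z) = Mul(12, Z)
Y = 237975 (Y = Add(233403, Mul(-1, Mul(12, -381))) = Add(233403, Mul(-1, -4572)) = Add(233403, 4572) = 237975)
Add(Add(137453, Function('k')(181)), Mul(-1, Y)) = Add(Add(137453, Rational(2601, 16)), Mul(-1, 237975)) = Add(Rational(2201849, 16), -237975) = Rational(-1605751, 16)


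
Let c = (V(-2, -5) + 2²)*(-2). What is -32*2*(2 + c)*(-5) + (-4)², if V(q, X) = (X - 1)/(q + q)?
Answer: -2864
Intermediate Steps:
V(q, X) = (-1 + X)/(2*q) (V(q, X) = (-1 + X)/((2*q)) = (-1 + X)*(1/(2*q)) = (-1 + X)/(2*q))
c = -11 (c = ((½)*(-1 - 5)/(-2) + 2²)*(-2) = ((½)*(-½)*(-6) + 4)*(-2) = (3/2 + 4)*(-2) = (11/2)*(-2) = -11)
-32*2*(2 + c)*(-5) + (-4)² = -32*2*(2 - 11)*(-5) + (-4)² = -32*2*(-9)*(-5) + 16 = -(-576)*(-5) + 16 = -32*90 + 16 = -2880 + 16 = -2864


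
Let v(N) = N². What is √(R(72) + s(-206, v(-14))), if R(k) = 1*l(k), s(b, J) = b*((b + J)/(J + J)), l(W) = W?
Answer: √15142/14 ≈ 8.7895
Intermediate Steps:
s(b, J) = b*(J + b)/(2*J) (s(b, J) = b*((J + b)/((2*J))) = b*((J + b)*(1/(2*J))) = b*((J + b)/(2*J)) = b*(J + b)/(2*J))
R(k) = k (R(k) = 1*k = k)
√(R(72) + s(-206, v(-14))) = √(72 + (½)*(-206)*((-14)² - 206)/(-14)²) = √(72 + (½)*(-206)*(196 - 206)/196) = √(72 + (½)*(-206)*(1/196)*(-10)) = √(72 + 515/98) = √(7571/98) = √15142/14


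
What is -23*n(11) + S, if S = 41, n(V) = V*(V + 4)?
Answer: -3754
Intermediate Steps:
n(V) = V*(4 + V)
-23*n(11) + S = -253*(4 + 11) + 41 = -253*15 + 41 = -23*165 + 41 = -3795 + 41 = -3754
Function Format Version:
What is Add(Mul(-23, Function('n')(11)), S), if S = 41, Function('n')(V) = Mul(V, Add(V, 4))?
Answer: -3754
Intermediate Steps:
Function('n')(V) = Mul(V, Add(4, V))
Add(Mul(-23, Function('n')(11)), S) = Add(Mul(-23, Mul(11, Add(4, 11))), 41) = Add(Mul(-23, Mul(11, 15)), 41) = Add(Mul(-23, 165), 41) = Add(-3795, 41) = -3754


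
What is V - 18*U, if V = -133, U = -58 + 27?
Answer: 425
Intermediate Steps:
U = -31
V - 18*U = -133 - 18*(-31) = -133 + 558 = 425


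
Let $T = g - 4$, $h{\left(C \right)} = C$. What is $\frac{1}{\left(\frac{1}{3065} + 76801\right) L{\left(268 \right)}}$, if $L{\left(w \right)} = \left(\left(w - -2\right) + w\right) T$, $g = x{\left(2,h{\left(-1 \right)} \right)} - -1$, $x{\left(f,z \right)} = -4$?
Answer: $- \frac{3065}{886497818556} \approx -3.4574 \cdot 10^{-9}$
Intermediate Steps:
$g = -3$ ($g = -4 - -1 = -4 + 1 = -3$)
$T = -7$ ($T = -3 - 4 = -7$)
$L{\left(w \right)} = -14 - 14 w$ ($L{\left(w \right)} = \left(\left(w - -2\right) + w\right) \left(-7\right) = \left(\left(w + 2\right) + w\right) \left(-7\right) = \left(\left(2 + w\right) + w\right) \left(-7\right) = \left(2 + 2 w\right) \left(-7\right) = -14 - 14 w$)
$\frac{1}{\left(\frac{1}{3065} + 76801\right) L{\left(268 \right)}} = \frac{1}{\left(\frac{1}{3065} + 76801\right) \left(-14 - 3752\right)} = \frac{1}{\frac{235395066}{3065} \left(-3766\right)} = \frac{3065}{235395066} \left(- \frac{1}{3766}\right) = - \frac{3065}{886497818556}$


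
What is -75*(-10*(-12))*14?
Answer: -126000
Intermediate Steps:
-75*(-10*(-12))*14 = -9000*14 = -75*1680 = -126000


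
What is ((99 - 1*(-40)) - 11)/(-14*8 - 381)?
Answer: -128/493 ≈ -0.25963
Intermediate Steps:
((99 - 1*(-40)) - 11)/(-14*8 - 381) = ((99 + 40) - 11)/(-112 - 381) = (139 - 11)/(-493) = 128*(-1/493) = -128/493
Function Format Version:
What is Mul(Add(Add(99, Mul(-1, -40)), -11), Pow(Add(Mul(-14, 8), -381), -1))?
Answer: Rational(-128, 493) ≈ -0.25963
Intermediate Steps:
Mul(Add(Add(99, Mul(-1, -40)), -11), Pow(Add(Mul(-14, 8), -381), -1)) = Mul(Add(Add(99, 40), -11), Pow(Add(-112, -381), -1)) = Mul(Add(139, -11), Pow(-493, -1)) = Mul(128, Rational(-1, 493)) = Rational(-128, 493)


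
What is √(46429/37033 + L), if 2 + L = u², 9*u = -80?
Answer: 13*√61172131/11493 ≈ 8.8468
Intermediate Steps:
u = -80/9 (u = (⅑)*(-80) = -80/9 ≈ -8.8889)
L = 6238/81 (L = -2 + (-80/9)² = -2 + 6400/81 = 6238/81 ≈ 77.012)
√(46429/37033 + L) = √(46429/37033 + 6238/81) = √(46429*(1/37033) + 6238/81) = √(1601/1277 + 6238/81) = √(8095607/103437) = 13*√61172131/11493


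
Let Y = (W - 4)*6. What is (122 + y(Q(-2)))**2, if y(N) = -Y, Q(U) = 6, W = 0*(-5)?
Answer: 21316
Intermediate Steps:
W = 0
Y = -24 (Y = (0 - 4)*6 = -4*6 = -24)
y(N) = 24 (y(N) = -1*(-24) = 24)
(122 + y(Q(-2)))**2 = (122 + 24)**2 = 146**2 = 21316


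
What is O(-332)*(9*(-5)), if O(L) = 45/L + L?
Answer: 4962105/332 ≈ 14946.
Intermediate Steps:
O(L) = L + 45/L
O(-332)*(9*(-5)) = (-332 + 45/(-332))*(9*(-5)) = (-332 + 45*(-1/332))*(-45) = (-332 - 45/332)*(-45) = -110269/332*(-45) = 4962105/332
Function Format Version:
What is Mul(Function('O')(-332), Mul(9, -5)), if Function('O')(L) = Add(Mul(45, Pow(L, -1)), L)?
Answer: Rational(4962105, 332) ≈ 14946.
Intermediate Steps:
Function('O')(L) = Add(L, Mul(45, Pow(L, -1)))
Mul(Function('O')(-332), Mul(9, -5)) = Mul(Add(-332, Mul(45, Pow(-332, -1))), Mul(9, -5)) = Mul(Add(-332, Mul(45, Rational(-1, 332))), -45) = Mul(Add(-332, Rational(-45, 332)), -45) = Mul(Rational(-110269, 332), -45) = Rational(4962105, 332)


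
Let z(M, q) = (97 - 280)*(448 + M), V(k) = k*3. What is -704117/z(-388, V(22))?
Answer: 704117/10980 ≈ 64.127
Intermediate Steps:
V(k) = 3*k
z(M, q) = -81984 - 183*M (z(M, q) = -183*(448 + M) = -81984 - 183*M)
-704117/z(-388, V(22)) = -704117/(-81984 - 183*(-388)) = -704117/(-81984 + 71004) = -704117/(-10980) = -704117*(-1/10980) = 704117/10980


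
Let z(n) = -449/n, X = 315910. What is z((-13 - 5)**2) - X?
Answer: -102355289/324 ≈ -3.1591e+5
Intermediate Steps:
z((-13 - 5)**2) - X = -449/(-13 - 5)**2 - 1*315910 = -449/((-18)**2) - 315910 = -449/324 - 315910 = -102355289/324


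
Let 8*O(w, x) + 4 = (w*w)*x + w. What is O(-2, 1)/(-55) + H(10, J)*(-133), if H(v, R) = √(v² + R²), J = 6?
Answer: 1/220 - 266*√34 ≈ -1551.0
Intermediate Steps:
O(w, x) = -½ + w/8 + x*w²/8 (O(w, x) = -½ + ((w*w)*x + w)/8 = -½ + (w²*x + w)/8 = -½ + (x*w² + w)/8 = -½ + (w + x*w²)/8 = -½ + (w/8 + x*w²/8) = -½ + w/8 + x*w²/8)
H(v, R) = √(R² + v²)
O(-2, 1)/(-55) + H(10, J)*(-133) = (-½ + (⅛)*(-2) + (⅛)*1*(-2)²)/(-55) + √(6² + 10²)*(-133) = (-½ - ¼ + (⅛)*1*4)*(-1/55) + √(36 + 100)*(-133) = (-½ - ¼ + ½)*(-1/55) + √136*(-133) = -¼*(-1/55) + (2*√34)*(-133) = 1/220 - 266*√34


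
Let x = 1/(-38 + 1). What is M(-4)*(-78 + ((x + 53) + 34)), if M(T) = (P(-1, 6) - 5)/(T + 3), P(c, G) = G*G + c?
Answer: -9960/37 ≈ -269.19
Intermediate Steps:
P(c, G) = c + G² (P(c, G) = G² + c = c + G²)
x = -1/37 (x = 1/(-37) = -1/37 ≈ -0.027027)
M(T) = 30/(3 + T) (M(T) = ((-1 + 6²) - 5)/(T + 3) = ((-1 + 36) - 5)/(3 + T) = (35 - 5)/(3 + T) = 30/(3 + T))
M(-4)*(-78 + ((x + 53) + 34)) = (30/(3 - 4))*(-78 + ((-1/37 + 53) + 34)) = (30/(-1))*(-78 + (1960/37 + 34)) = (30*(-1))*(-78 + 3218/37) = -30*332/37 = -9960/37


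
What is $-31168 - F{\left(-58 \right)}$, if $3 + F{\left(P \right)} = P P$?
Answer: $-34529$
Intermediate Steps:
$F{\left(P \right)} = -3 + P^{2}$ ($F{\left(P \right)} = -3 + P P = -3 + P^{2}$)
$-31168 - F{\left(-58 \right)} = -31168 - \left(-3 + \left(-58\right)^{2}\right) = -31168 - \left(-3 + 3364\right) = -31168 - 3361 = -34529$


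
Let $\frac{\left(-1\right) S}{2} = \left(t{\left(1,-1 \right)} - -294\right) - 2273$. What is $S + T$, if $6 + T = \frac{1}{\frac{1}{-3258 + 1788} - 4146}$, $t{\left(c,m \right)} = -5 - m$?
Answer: $\frac{24134697690}{6094621} \approx 3960.0$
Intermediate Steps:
$T = - \frac{36569196}{6094621}$ ($T = -6 + \frac{1}{\frac{1}{-3258 + 1788} - 4146} = -6 + \frac{1}{\frac{1}{-1470} - 4146} = -6 + \frac{1}{- \frac{1}{1470} - 4146} = -6 + \frac{1}{- \frac{6094621}{1470}} = -6 - \frac{1470}{6094621} = - \frac{36569196}{6094621} \approx -6.0002$)
$S = 3966$ ($S = - 2 \left(\left(\left(-5 - -1\right) - -294\right) - 2273\right) = - 2 \left(\left(\left(-5 + 1\right) + 294\right) - 2273\right) = - 2 \left(\left(-4 + 294\right) - 2273\right) = - 2 \left(290 - 2273\right) = \left(-2\right) \left(-1983\right) = 3966$)
$S + T = 3966 - \frac{36569196}{6094621} = \frac{24134697690}{6094621}$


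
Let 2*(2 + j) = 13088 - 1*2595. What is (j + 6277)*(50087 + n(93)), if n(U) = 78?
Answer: 1155952095/2 ≈ 5.7798e+8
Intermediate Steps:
j = 10489/2 (j = -2 + (13088 - 1*2595)/2 = -2 + (13088 - 2595)/2 = -2 + (½)*10493 = -2 + 10493/2 = 10489/2 ≈ 5244.5)
(j + 6277)*(50087 + n(93)) = (10489/2 + 6277)*(50087 + 78) = (23043/2)*50165 = 1155952095/2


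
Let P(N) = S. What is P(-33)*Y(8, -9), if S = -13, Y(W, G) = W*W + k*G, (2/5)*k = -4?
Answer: -2002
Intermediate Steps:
k = -10 (k = (5/2)*(-4) = -10)
Y(W, G) = W² - 10*G (Y(W, G) = W*W - 10*G = W² - 10*G)
P(N) = -13
P(-33)*Y(8, -9) = -13*(8² - 10*(-9)) = -13*(64 + 90) = -13*154 = -2002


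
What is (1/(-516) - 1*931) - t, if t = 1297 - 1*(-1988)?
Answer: -2175457/516 ≈ -4216.0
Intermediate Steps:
t = 3285 (t = 1297 + 1988 = 3285)
(1/(-516) - 1*931) - t = (1/(-516) - 1*931) - 1*3285 = (-1/516 - 931) - 3285 = -480397/516 - 3285 = -2175457/516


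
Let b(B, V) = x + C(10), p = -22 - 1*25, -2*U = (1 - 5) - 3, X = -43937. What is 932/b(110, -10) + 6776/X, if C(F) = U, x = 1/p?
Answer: 3847016944/14367399 ≈ 267.76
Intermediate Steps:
U = 7/2 (U = -((1 - 5) - 3)/2 = -(-4 - 3)/2 = -½*(-7) = 7/2 ≈ 3.5000)
p = -47 (p = -22 - 25 = -47)
x = -1/47 (x = 1/(-47) = -1/47 ≈ -0.021277)
C(F) = 7/2
b(B, V) = 327/94 (b(B, V) = -1/47 + 7/2 = 327/94)
932/b(110, -10) + 6776/X = 932/(327/94) + 6776/(-43937) = 932*(94/327) + 6776*(-1/43937) = 87608/327 - 6776/43937 = 3847016944/14367399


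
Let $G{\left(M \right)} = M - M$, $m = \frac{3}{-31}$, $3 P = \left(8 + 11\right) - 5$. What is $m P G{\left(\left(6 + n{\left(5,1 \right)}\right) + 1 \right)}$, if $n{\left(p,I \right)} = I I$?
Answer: $0$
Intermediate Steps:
$n{\left(p,I \right)} = I^{2}$
$P = \frac{14}{3}$ ($P = \frac{\left(8 + 11\right) - 5}{3} = \frac{19 - 5}{3} = \frac{1}{3} \cdot 14 = \frac{14}{3} \approx 4.6667$)
$m = - \frac{3}{31}$ ($m = 3 \left(- \frac{1}{31}\right) = - \frac{3}{31} \approx -0.096774$)
$G{\left(M \right)} = 0$
$m P G{\left(\left(6 + n{\left(5,1 \right)}\right) + 1 \right)} = \left(- \frac{3}{31}\right) \frac{14}{3} \cdot 0 = \left(- \frac{14}{31}\right) 0 = 0$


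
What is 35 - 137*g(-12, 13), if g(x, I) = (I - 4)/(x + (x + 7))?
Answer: 1828/17 ≈ 107.53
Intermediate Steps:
g(x, I) = (-4 + I)/(7 + 2*x) (g(x, I) = (-4 + I)/(x + (7 + x)) = (-4 + I)/(7 + 2*x))
35 - 137*g(-12, 13) = 35 - 137*(-4 + 13)/(7 + 2*(-12)) = 35 - 137*9/(7 - 24) = 35 - 137*9/(-17) = 35 - (-137)*9/17 = 35 - 137*(-9/17) = 35 + 1233/17 = 1828/17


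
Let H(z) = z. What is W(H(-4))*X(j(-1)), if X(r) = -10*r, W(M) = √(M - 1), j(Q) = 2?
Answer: -20*I*√5 ≈ -44.721*I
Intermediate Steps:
W(M) = √(-1 + M)
W(H(-4))*X(j(-1)) = √(-1 - 4)*(-10*2) = √(-5)*(-20) = (I*√5)*(-20) = -20*I*√5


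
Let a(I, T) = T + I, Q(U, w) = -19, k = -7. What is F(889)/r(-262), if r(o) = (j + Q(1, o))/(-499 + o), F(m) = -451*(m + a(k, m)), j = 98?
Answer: 607826681/79 ≈ 7.6940e+6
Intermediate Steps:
a(I, T) = I + T
F(m) = 3157 - 902*m (F(m) = -451*(m + (-7 + m)) = -451*(-7 + 2*m) = 3157 - 902*m)
r(o) = 79/(-499 + o) (r(o) = (98 - 19)/(-499 + o) = 79/(-499 + o))
F(889)/r(-262) = (3157 - 902*889)/((79/(-499 - 262))) = (3157 - 801878)/((79/(-761))) = -798721/(79*(-1/761)) = -798721/(-79/761) = -798721*(-761/79) = 607826681/79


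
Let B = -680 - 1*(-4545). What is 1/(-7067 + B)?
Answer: -1/3202 ≈ -0.00031230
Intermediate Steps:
B = 3865 (B = -680 + 4545 = 3865)
1/(-7067 + B) = 1/(-7067 + 3865) = 1/(-3202) = -1/3202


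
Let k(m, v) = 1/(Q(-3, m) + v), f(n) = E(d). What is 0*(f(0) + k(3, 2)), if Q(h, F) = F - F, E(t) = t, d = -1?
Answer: 0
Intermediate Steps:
Q(h, F) = 0
f(n) = -1
k(m, v) = 1/v (k(m, v) = 1/(0 + v) = 1/v)
0*(f(0) + k(3, 2)) = 0*(-1 + 1/2) = 0*(-1 + ½) = 0*(-½) = 0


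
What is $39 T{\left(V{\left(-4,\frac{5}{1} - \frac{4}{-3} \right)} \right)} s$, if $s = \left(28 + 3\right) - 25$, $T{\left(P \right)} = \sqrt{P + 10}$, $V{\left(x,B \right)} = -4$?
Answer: $234 \sqrt{6} \approx 573.18$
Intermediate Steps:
$T{\left(P \right)} = \sqrt{10 + P}$
$s = 6$ ($s = 31 - 25 = 6$)
$39 T{\left(V{\left(-4,\frac{5}{1} - \frac{4}{-3} \right)} \right)} s = 39 \sqrt{10 - 4} \cdot 6 = 39 \sqrt{6} \cdot 6 = 234 \sqrt{6}$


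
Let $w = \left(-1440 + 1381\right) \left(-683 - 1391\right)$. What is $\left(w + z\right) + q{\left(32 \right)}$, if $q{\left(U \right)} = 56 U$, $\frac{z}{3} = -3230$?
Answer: $114468$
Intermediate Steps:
$z = -9690$ ($z = 3 \left(-3230\right) = -9690$)
$w = 122366$ ($w = \left(-59\right) \left(-2074\right) = 122366$)
$\left(w + z\right) + q{\left(32 \right)} = \left(122366 - 9690\right) + 56 \cdot 32 = 112676 + 1792 = 114468$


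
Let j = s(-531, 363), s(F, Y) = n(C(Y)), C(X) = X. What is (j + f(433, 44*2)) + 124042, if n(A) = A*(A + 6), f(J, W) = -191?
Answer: 257798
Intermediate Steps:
n(A) = A*(6 + A)
s(F, Y) = Y*(6 + Y)
j = 133947 (j = 363*(6 + 363) = 363*369 = 133947)
(j + f(433, 44*2)) + 124042 = (133947 - 191) + 124042 = 133756 + 124042 = 257798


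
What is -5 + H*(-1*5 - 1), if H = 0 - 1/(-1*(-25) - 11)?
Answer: -32/7 ≈ -4.5714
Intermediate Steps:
H = -1/14 (H = 0 - 1/(25 - 11) = 0 - 1/14 = -1/14 ≈ -0.071429)
-5 + H*(-1*5 - 1) = -5 - (-1*5 - 1)/14 = -5 - (-5 - 1)/14 = -5 - 1/14*(-6) = -5 + 3/7 = -32/7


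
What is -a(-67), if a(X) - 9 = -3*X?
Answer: -210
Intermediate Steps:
a(X) = 9 - 3*X
-a(-67) = -(9 - 3*(-67)) = -(9 + 201) = -1*210 = -210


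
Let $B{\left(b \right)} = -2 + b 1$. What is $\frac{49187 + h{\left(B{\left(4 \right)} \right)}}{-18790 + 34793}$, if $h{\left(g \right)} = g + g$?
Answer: $\frac{49191}{16003} \approx 3.0739$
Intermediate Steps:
$B{\left(b \right)} = -2 + b$
$h{\left(g \right)} = 2 g$
$\frac{49187 + h{\left(B{\left(4 \right)} \right)}}{-18790 + 34793} = \frac{49187 + 2 \left(-2 + 4\right)}{-18790 + 34793} = \frac{49187 + 2 \cdot 2}{16003} = \left(49187 + 4\right) \frac{1}{16003} = 49191 \cdot \frac{1}{16003} = \frac{49191}{16003}$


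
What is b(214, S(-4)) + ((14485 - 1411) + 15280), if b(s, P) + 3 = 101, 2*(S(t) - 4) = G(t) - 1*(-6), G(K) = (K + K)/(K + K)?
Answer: 28452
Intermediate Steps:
G(K) = 1 (G(K) = (2*K)/((2*K)) = (2*K)*(1/(2*K)) = 1)
S(t) = 15/2 (S(t) = 4 + (1 - 1*(-6))/2 = 4 + (1 + 6)/2 = 4 + (½)*7 = 4 + 7/2 = 15/2)
b(s, P) = 98 (b(s, P) = -3 + 101 = 98)
b(214, S(-4)) + ((14485 - 1411) + 15280) = 98 + ((14485 - 1411) + 15280) = 98 + (13074 + 15280) = 98 + 28354 = 28452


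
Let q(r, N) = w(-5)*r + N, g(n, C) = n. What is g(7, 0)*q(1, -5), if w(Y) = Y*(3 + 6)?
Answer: -350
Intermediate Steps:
w(Y) = 9*Y (w(Y) = Y*9 = 9*Y)
q(r, N) = N - 45*r (q(r, N) = (9*(-5))*r + N = -45*r + N = N - 45*r)
g(7, 0)*q(1, -5) = 7*(-5 - 45*1) = 7*(-5 - 45) = 7*(-50) = -350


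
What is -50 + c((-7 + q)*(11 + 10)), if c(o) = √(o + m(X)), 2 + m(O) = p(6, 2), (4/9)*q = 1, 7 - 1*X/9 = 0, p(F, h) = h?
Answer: -50 + I*√399/2 ≈ -50.0 + 9.9875*I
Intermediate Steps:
X = 63 (X = 63 - 9*0 = 63 + 0 = 63)
q = 9/4 (q = (9/4)*1 = 9/4 ≈ 2.2500)
m(O) = 0 (m(O) = -2 + 2 = 0)
c(o) = √o (c(o) = √(o + 0) = √o)
-50 + c((-7 + q)*(11 + 10)) = -50 + √((-7 + 9/4)*(11 + 10)) = -50 + √(-19/4*21) = -50 + √(-399/4) = -50 + I*√399/2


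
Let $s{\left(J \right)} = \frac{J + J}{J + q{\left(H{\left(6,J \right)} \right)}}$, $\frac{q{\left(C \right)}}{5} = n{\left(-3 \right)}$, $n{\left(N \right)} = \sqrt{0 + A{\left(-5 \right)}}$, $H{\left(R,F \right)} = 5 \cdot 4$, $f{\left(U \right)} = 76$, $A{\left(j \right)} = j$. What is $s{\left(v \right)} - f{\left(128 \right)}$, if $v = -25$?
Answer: $- \frac{223}{3} + \frac{i \sqrt{5}}{3} \approx -74.333 + 0.74536 i$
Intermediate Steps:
$H{\left(R,F \right)} = 20$
$n{\left(N \right)} = i \sqrt{5}$ ($n{\left(N \right)} = \sqrt{0 - 5} = \sqrt{-5} = i \sqrt{5}$)
$q{\left(C \right)} = 5 i \sqrt{5}$
$s{\left(J \right)} = \frac{2 J}{J + 5 i \sqrt{5}}$ ($s{\left(J \right)} = \frac{J + J}{J + 5 i \sqrt{5}} = \frac{2 J}{J + 5 i \sqrt{5}}$)
$s{\left(v \right)} - f{\left(128 \right)} = 2 \left(-25\right) \frac{1}{-25 + 5 i \sqrt{5}} - 76 = - \frac{50}{-25 + 5 i \sqrt{5}} - 76 = -76 - \frac{50}{-25 + 5 i \sqrt{5}}$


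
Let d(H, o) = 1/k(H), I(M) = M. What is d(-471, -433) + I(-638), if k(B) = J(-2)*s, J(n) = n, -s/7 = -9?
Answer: -80389/126 ≈ -638.01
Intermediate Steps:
s = 63 (s = -7*(-9) = 63)
k(B) = -126 (k(B) = -2*63 = -126)
d(H, o) = -1/126 (d(H, o) = 1/(-126) = -1/126)
d(-471, -433) + I(-638) = -1/126 - 638 = -80389/126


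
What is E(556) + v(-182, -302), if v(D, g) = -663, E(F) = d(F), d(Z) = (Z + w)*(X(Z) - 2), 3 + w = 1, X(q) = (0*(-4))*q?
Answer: -1771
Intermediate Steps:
X(q) = 0 (X(q) = 0*q = 0)
w = -2 (w = -3 + 1 = -2)
d(Z) = 4 - 2*Z (d(Z) = (Z - 2)*(0 - 2) = (-2 + Z)*(-2) = 4 - 2*Z)
E(F) = 4 - 2*F
E(556) + v(-182, -302) = (4 - 2*556) - 663 = (4 - 1112) - 663 = -1108 - 663 = -1771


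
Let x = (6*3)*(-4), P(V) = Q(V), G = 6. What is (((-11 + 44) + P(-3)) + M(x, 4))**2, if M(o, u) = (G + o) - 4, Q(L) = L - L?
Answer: 1369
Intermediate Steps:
Q(L) = 0
P(V) = 0
x = -72 (x = 18*(-4) = -72)
M(o, u) = 2 + o (M(o, u) = (6 + o) - 4 = 2 + o)
(((-11 + 44) + P(-3)) + M(x, 4))**2 = (((-11 + 44) + 0) + (2 - 72))**2 = ((33 + 0) - 70)**2 = (33 - 70)**2 = (-37)**2 = 1369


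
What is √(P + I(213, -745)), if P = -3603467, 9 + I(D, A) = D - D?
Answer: 2*I*√900869 ≈ 1898.3*I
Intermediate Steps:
I(D, A) = -9 (I(D, A) = -9 + (D - D) = -9 + 0 = -9)
√(P + I(213, -745)) = √(-3603467 - 9) = √(-3603476) = 2*I*√900869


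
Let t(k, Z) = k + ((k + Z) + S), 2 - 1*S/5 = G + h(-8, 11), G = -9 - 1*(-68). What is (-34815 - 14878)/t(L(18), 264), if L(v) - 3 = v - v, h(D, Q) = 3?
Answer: 49693/30 ≈ 1656.4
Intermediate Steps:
G = 59 (G = -9 + 68 = 59)
L(v) = 3 (L(v) = 3 + (v - v) = 3 + 0 = 3)
S = -300 (S = 10 - 5*(59 + 3) = 10 - 5*62 = 10 - 310 = -300)
t(k, Z) = -300 + Z + 2*k (t(k, Z) = k + ((k + Z) - 300) = k + ((Z + k) - 300) = k + (-300 + Z + k) = -300 + Z + 2*k)
(-34815 - 14878)/t(L(18), 264) = (-34815 - 14878)/(-300 + 264 + 2*3) = -49693/(-300 + 264 + 6) = -49693/(-30) = -49693*(-1/30) = 49693/30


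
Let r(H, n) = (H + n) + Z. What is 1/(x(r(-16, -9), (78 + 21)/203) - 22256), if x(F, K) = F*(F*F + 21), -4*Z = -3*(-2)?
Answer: -8/331377 ≈ -2.4142e-5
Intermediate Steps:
Z = -3/2 (Z = -(-3)*(-2)/4 = -1/4*6 = -3/2 ≈ -1.5000)
r(H, n) = -3/2 + H + n (r(H, n) = (H + n) - 3/2 = -3/2 + H + n)
x(F, K) = F*(21 + F**2) (x(F, K) = F*(F**2 + 21) = F*(21 + F**2))
1/(x(r(-16, -9), (78 + 21)/203) - 22256) = 1/((-3/2 - 16 - 9)*(21 + (-3/2 - 16 - 9)**2) - 22256) = 1/(-53*(21 + (-53/2)**2)/2 - 22256) = 1/(-53*(21 + 2809/4)/2 - 22256) = 1/(-53/2*2893/4 - 22256) = 1/(-153329/8 - 22256) = 1/(-331377/8) = -8/331377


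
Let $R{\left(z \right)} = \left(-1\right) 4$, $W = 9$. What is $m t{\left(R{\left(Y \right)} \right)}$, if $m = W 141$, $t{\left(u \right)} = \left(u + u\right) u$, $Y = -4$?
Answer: $40608$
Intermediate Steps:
$R{\left(z \right)} = -4$
$t{\left(u \right)} = 2 u^{2}$ ($t{\left(u \right)} = 2 u u = 2 u^{2}$)
$m = 1269$ ($m = 9 \cdot 141 = 1269$)
$m t{\left(R{\left(Y \right)} \right)} = 1269 \cdot 2 \left(-4\right)^{2} = 1269 \cdot 2 \cdot 16 = 1269 \cdot 32 = 40608$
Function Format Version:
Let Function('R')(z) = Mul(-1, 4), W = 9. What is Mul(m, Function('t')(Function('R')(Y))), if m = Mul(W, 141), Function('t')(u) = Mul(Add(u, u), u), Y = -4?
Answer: 40608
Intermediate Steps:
Function('R')(z) = -4
Function('t')(u) = Mul(2, Pow(u, 2)) (Function('t')(u) = Mul(Mul(2, u), u) = Mul(2, Pow(u, 2)))
m = 1269 (m = Mul(9, 141) = 1269)
Mul(m, Function('t')(Function('R')(Y))) = Mul(1269, Mul(2, Pow(-4, 2))) = Mul(1269, Mul(2, 16)) = Mul(1269, 32) = 40608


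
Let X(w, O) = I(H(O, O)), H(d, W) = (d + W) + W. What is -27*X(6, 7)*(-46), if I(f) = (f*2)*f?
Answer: 1095444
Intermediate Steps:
H(d, W) = d + 2*W (H(d, W) = (W + d) + W = d + 2*W)
I(f) = 2*f² (I(f) = (2*f)*f = 2*f²)
X(w, O) = 18*O² (X(w, O) = 2*(O + 2*O)² = 2*(3*O)² = 2*(9*O²) = 18*O²)
-27*X(6, 7)*(-46) = -486*7²*(-46) = -486*49*(-46) = -27*882*(-46) = -23814*(-46) = 1095444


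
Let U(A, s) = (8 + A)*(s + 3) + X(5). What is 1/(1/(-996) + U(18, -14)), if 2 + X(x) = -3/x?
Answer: -4980/1437233 ≈ -0.0034650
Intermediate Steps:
X(x) = -2 - 3/x
U(A, s) = -13/5 + (3 + s)*(8 + A) (U(A, s) = (8 + A)*(s + 3) + (-2 - 3/5) = (8 + A)*(3 + s) + (-2 - 3*⅕) = (3 + s)*(8 + A) + (-2 - ⅗) = (3 + s)*(8 + A) - 13/5 = -13/5 + (3 + s)*(8 + A))
1/(1/(-996) + U(18, -14)) = 1/(1/(-996) + (107/5 + 3*18 + 8*(-14) + 18*(-14))) = 1/(-1/996 + (107/5 + 54 - 112 - 252)) = 1/(-1/996 - 1443/5) = 1/(-1437233/4980) = -4980/1437233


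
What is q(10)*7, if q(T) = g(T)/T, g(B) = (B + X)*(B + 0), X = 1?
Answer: 77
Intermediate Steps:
g(B) = B*(1 + B) (g(B) = (B + 1)*(B + 0) = (1 + B)*B = B*(1 + B))
q(T) = 1 + T (q(T) = (T*(1 + T))/T = 1 + T)
q(10)*7 = (1 + 10)*7 = 11*7 = 77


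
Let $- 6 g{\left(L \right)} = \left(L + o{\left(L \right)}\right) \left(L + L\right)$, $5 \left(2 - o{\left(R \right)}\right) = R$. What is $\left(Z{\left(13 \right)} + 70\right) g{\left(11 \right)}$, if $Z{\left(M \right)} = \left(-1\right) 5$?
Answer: $-2574$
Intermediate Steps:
$o{\left(R \right)} = 2 - \frac{R}{5}$
$Z{\left(M \right)} = -5$
$g{\left(L \right)} = - \frac{L \left(2 + \frac{4 L}{5}\right)}{3}$ ($g{\left(L \right)} = - \frac{\left(L - \left(-2 + \frac{L}{5}\right)\right) \left(L + L\right)}{6} = - \frac{\left(2 + \frac{4 L}{5}\right) 2 L}{6} = - \frac{2 L \left(2 + \frac{4 L}{5}\right)}{6} = - \frac{L \left(2 + \frac{4 L}{5}\right)}{3}$)
$\left(Z{\left(13 \right)} + 70\right) g{\left(11 \right)} = \left(-5 + 70\right) \left(\left(- \frac{2}{15}\right) 11 \left(5 + 2 \cdot 11\right)\right) = 65 \left(\left(- \frac{2}{15}\right) 11 \left(5 + 22\right)\right) = 65 \left(\left(- \frac{2}{15}\right) 11 \cdot 27\right) = 65 \left(- \frac{198}{5}\right) = -2574$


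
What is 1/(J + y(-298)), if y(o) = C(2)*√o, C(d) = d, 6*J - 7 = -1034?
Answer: -6162/1097641 - 72*I*√298/1097641 ≈ -0.0056139 - 0.0011323*I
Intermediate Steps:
J = -1027/6 (J = 7/6 + (⅙)*(-1034) = 7/6 - 517/3 = -1027/6 ≈ -171.17)
y(o) = 2*√o
1/(J + y(-298)) = 1/(-1027/6 + 2*√(-298)) = 1/(-1027/6 + 2*(I*√298)) = 1/(-1027/6 + 2*I*√298)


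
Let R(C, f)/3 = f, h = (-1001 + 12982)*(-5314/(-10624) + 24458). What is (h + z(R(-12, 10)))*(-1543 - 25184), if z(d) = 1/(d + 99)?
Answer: -1788955864002878281/228416 ≈ -7.8320e+12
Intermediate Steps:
h = 1556614088493/5312 (h = 11981*(-5314*(-1/10624) + 24458) = 11981*(2657/5312 + 24458) = 11981*(129923553/5312) = 1556614088493/5312 ≈ 2.9304e+8)
R(C, f) = 3*f
z(d) = 1/(99 + d)
(h + z(R(-12, 10)))*(-1543 - 25184) = (1556614088493/5312 + 1/(99 + 3*10))*(-1543 - 25184) = (1556614088493/5312 + 1/(99 + 30))*(-26727) = (1556614088493/5312 + 1/129)*(-26727) = (200803217420909/685248)*(-26727) = -1788955864002878281/228416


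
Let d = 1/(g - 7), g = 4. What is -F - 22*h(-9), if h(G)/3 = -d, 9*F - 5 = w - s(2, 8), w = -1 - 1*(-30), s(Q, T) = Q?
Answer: -230/9 ≈ -25.556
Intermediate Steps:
w = 29 (w = -1 + 30 = 29)
F = 32/9 (F = 5/9 + (29 - 1*2)/9 = 5/9 + (29 - 2)/9 = 5/9 + (1/9)*27 = 5/9 + 3 = 32/9 ≈ 3.5556)
d = -1/3 (d = 1/(4 - 7) = 1/(-3) = -1/3 ≈ -0.33333)
h(G) = 1 (h(G) = 3*(-1*(-1/3)) = 3*(1/3) = 1)
-F - 22*h(-9) = -1*32/9 - 22*1 = -32/9 - 22 = -230/9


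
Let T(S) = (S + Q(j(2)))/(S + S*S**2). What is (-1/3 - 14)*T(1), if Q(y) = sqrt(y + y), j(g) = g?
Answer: -43/2 ≈ -21.500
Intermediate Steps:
Q(y) = sqrt(2)*sqrt(y) (Q(y) = sqrt(2*y) = sqrt(2)*sqrt(y))
T(S) = (2 + S)/(S + S**3) (T(S) = (S + sqrt(2)*sqrt(2))/(S + S*S**2) = (S + 2)/(S + S**3) = (2 + S)/(S + S**3))
(-1/3 - 14)*T(1) = (-1/3 - 14)*((2 + 1)/(1 + 1**3)) = (-1*1/3 - 14)*(3/(1 + 1)) = (-1/3 - 14)*(3/2) = -43*3/6 = -43/3*3/2 = -43/2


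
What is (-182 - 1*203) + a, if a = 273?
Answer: -112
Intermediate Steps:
(-182 - 1*203) + a = (-182 - 1*203) + 273 = (-182 - 203) + 273 = -385 + 273 = -112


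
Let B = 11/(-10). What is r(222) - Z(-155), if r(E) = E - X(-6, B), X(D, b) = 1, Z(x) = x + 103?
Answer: 273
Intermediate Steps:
Z(x) = 103 + x
B = -11/10 (B = 11*(-1/10) = -11/10 ≈ -1.1000)
r(E) = -1 + E (r(E) = E - 1*1 = E - 1 = -1 + E)
r(222) - Z(-155) = (-1 + 222) - (103 - 155) = 221 - 1*(-52) = 221 + 52 = 273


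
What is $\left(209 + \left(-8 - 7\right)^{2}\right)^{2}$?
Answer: $188356$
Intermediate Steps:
$\left(209 + \left(-8 - 7\right)^{2}\right)^{2} = \left(209 + \left(-15\right)^{2}\right)^{2} = \left(209 + 225\right)^{2} = 434^{2} = 188356$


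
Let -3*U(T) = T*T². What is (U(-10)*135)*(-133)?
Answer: -5985000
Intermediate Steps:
U(T) = -T³/3 (U(T) = -T*T²/3 = -T³/3)
(U(-10)*135)*(-133) = (-⅓*(-10)³*135)*(-133) = (-⅓*(-1000)*135)*(-133) = ((1000/3)*135)*(-133) = 45000*(-133) = -5985000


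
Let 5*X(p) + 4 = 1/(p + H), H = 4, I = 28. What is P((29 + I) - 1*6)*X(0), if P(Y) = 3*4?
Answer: -9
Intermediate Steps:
X(p) = -⅘ + 1/(5*(4 + p)) (X(p) = -⅘ + 1/(5*(p + 4)) = -⅘ + 1/(5*(4 + p)))
P(Y) = 12
P((29 + I) - 1*6)*X(0) = 12*((-15 - 4*0)/(5*(4 + 0))) = 12*((⅕)*(-15 + 0)/4) = 12*((⅕)*(¼)*(-15)) = 12*(-¾) = -9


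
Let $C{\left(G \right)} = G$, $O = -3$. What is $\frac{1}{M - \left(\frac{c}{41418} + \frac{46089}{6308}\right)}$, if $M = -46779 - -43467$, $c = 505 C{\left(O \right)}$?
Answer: $- \frac{43544124}{144534698285} \approx -0.00030127$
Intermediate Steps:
$c = -1515$ ($c = 505 \left(-3\right) = -1515$)
$M = -3312$ ($M = -46779 + 43467 = -3312$)
$\frac{1}{M - \left(\frac{c}{41418} + \frac{46089}{6308}\right)} = \frac{1}{-3312 - \left(- \frac{1515}{41418} + \frac{46089}{6308}\right)} = \frac{1}{-3312 - \left(\left(-1515\right) \frac{1}{41418} + 46089 \cdot \frac{1}{6308}\right)} = \frac{1}{-3312 - \left(- \frac{505}{13806} + \frac{46089}{6308}\right)} = \frac{1}{-3312 - \frac{316559597}{43544124}} = \frac{1}{- \frac{144534698285}{43544124}} = - \frac{43544124}{144534698285}$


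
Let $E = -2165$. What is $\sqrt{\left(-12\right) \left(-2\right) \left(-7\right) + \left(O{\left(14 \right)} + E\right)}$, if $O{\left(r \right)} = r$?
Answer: $i \sqrt{2319} \approx 48.156 i$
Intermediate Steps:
$\sqrt{\left(-12\right) \left(-2\right) \left(-7\right) + \left(O{\left(14 \right)} + E\right)} = \sqrt{\left(-12\right) \left(-2\right) \left(-7\right) + \left(14 - 2165\right)} = \sqrt{24 \left(-7\right) - 2151} = \sqrt{-168 - 2151} = \sqrt{-2319} = i \sqrt{2319}$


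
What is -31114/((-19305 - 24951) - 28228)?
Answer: 15557/36242 ≈ 0.42925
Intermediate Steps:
-31114/((-19305 - 24951) - 28228) = -31114/(-44256 - 28228) = -31114/(-72484) = -31114*(-1/72484) = 15557/36242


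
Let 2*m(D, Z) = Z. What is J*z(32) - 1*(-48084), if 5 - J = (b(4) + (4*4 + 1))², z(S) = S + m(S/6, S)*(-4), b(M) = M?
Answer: 62036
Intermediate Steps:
m(D, Z) = Z/2
z(S) = -S (z(S) = S + (S/2)*(-4) = S - 2*S = -S)
J = -436 (J = 5 - (4 + (4*4 + 1))² = 5 - (4 + (16 + 1))² = 5 - (4 + 17)² = 5 - 1*21² = 5 - 1*441 = 5 - 441 = -436)
J*z(32) - 1*(-48084) = -(-436)*32 - 1*(-48084) = -436*(-32) + 48084 = 13952 + 48084 = 62036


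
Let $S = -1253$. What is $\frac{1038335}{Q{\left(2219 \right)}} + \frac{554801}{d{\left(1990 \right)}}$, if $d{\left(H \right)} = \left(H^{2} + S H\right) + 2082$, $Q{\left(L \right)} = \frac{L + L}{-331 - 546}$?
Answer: $- \frac{95531125581943}{465581704} \approx -2.0519 \cdot 10^{5}$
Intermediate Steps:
$Q{\left(L \right)} = - \frac{2 L}{877}$ ($Q{\left(L \right)} = \frac{2 L}{-877} = 2 L \left(- \frac{1}{877}\right) = - \frac{2 L}{877}$)
$d{\left(H \right)} = 2082 + H^{2} - 1253 H$ ($d{\left(H \right)} = \left(H^{2} - 1253 H\right) + 2082 = 2082 + H^{2} - 1253 H$)
$\frac{1038335}{Q{\left(2219 \right)}} + \frac{554801}{d{\left(1990 \right)}} = \frac{1038335}{\left(- \frac{2}{877}\right) 2219} + \frac{554801}{2082 + 1990^{2} - 2493470} = \frac{1038335}{- \frac{4438}{877}} + \frac{554801}{2082 + 3960100 - 2493470} = 1038335 \left(- \frac{877}{4438}\right) + \frac{554801}{1468712} = - \frac{910619795}{4438} + 554801 \cdot \frac{1}{1468712} = - \frac{910619795}{4438} + \frac{554801}{1468712} = - \frac{95531125581943}{465581704}$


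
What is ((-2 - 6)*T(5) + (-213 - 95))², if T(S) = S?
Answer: 121104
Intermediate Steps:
((-2 - 6)*T(5) + (-213 - 95))² = ((-2 - 6)*5 + (-213 - 95))² = (-8*5 - 308)² = (-40 - 308)² = (-348)² = 121104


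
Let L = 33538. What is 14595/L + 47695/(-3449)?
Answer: -1549256755/115672562 ≈ -13.393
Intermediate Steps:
14595/L + 47695/(-3449) = 14595/33538 + 47695/(-3449) = 14595*(1/33538) + 47695*(-1/3449) = 14595/33538 - 47695/3449 = -1549256755/115672562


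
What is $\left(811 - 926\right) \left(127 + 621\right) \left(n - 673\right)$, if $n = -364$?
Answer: $89202740$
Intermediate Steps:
$\left(811 - 926\right) \left(127 + 621\right) \left(n - 673\right) = \left(811 - 926\right) \left(127 + 621\right) \left(-364 - 673\right) = - 115 \cdot 748 \left(-1037\right) = \left(-115\right) \left(-775676\right) = 89202740$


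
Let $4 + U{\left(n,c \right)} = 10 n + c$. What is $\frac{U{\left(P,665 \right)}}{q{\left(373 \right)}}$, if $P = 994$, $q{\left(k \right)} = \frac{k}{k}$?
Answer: $10601$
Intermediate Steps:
$q{\left(k \right)} = 1$
$U{\left(n,c \right)} = -4 + c + 10 n$ ($U{\left(n,c \right)} = -4 + \left(10 n + c\right) = -4 + \left(c + 10 n\right) = -4 + c + 10 n$)
$\frac{U{\left(P,665 \right)}}{q{\left(373 \right)}} = \frac{-4 + 665 + 10 \cdot 994}{1} = \left(-4 + 665 + 9940\right) 1 = 10601 \cdot 1 = 10601$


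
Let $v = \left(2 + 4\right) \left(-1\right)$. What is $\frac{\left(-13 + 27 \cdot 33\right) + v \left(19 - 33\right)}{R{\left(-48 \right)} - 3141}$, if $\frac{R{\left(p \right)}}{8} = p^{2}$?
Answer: $\frac{962}{15291} \approx 0.062913$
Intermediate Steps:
$R{\left(p \right)} = 8 p^{2}$
$v = -6$ ($v = 6 \left(-1\right) = -6$)
$\frac{\left(-13 + 27 \cdot 33\right) + v \left(19 - 33\right)}{R{\left(-48 \right)} - 3141} = \frac{\left(-13 + 27 \cdot 33\right) - 6 \left(19 - 33\right)}{8 \left(-48\right)^{2} - 3141} = \frac{\left(-13 + 891\right) - -84}{8 \cdot 2304 - 3141} = \frac{878 + 84}{18432 - 3141} = \frac{962}{15291}$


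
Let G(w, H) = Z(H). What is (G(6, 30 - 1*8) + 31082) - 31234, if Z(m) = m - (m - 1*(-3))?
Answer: -155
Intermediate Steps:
Z(m) = -3 (Z(m) = m - (m + 3) = m - (3 + m) = m + (-3 - m) = -3)
G(w, H) = -3
(G(6, 30 - 1*8) + 31082) - 31234 = (-3 + 31082) - 31234 = 31079 - 31234 = -155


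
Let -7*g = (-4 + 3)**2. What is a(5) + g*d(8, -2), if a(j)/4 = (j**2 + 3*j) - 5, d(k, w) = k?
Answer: 972/7 ≈ 138.86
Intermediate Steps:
a(j) = -20 + 4*j**2 + 12*j (a(j) = 4*((j**2 + 3*j) - 5) = 4*(-5 + j**2 + 3*j) = -20 + 4*j**2 + 12*j)
g = -1/7 (g = -(-4 + 3)**2/7 = -1/7*(-1)**2 = -1/7*1 = -1/7 ≈ -0.14286)
a(5) + g*d(8, -2) = (-20 + 4*5**2 + 12*5) - 1/7*8 = (-20 + 4*25 + 60) - 8/7 = (-20 + 100 + 60) - 8/7 = 140 - 8/7 = 972/7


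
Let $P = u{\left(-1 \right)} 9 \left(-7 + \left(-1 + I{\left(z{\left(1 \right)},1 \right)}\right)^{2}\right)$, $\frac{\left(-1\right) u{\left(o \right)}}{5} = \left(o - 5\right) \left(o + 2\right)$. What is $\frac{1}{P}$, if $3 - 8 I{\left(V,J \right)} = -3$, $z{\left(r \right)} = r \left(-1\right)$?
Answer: $- \frac{8}{14985} \approx -0.00053387$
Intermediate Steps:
$z{\left(r \right)} = - r$
$I{\left(V,J \right)} = \frac{3}{4}$ ($I{\left(V,J \right)} = \frac{3}{8} - - \frac{3}{8} = \frac{3}{8} + \frac{3}{8} = \frac{3}{4}$)
$u{\left(o \right)} = - 5 \left(-5 + o\right) \left(2 + o\right)$ ($u{\left(o \right)} = - 5 \left(o - 5\right) \left(o + 2\right) = - 5 \left(-5 + o\right) \left(2 + o\right)$)
$P = - \frac{14985}{8}$ ($P = \left(50 - 5 \left(-1\right)^{2} + 15 \left(-1\right)\right) 9 \left(-7 + \left(-1 + \frac{3}{4}\right)^{2}\right) = \left(50 - 5 - 15\right) 9 \left(-7 + \left(- \frac{1}{4}\right)^{2}\right) = \left(50 - 5 - 15\right) 9 \left(-7 + \frac{1}{16}\right) = 30 \cdot 9 \left(- \frac{111}{16}\right) = 270 \left(- \frac{111}{16}\right) = - \frac{14985}{8} \approx -1873.1$)
$\frac{1}{P} = \frac{1}{- \frac{14985}{8}} = - \frac{8}{14985}$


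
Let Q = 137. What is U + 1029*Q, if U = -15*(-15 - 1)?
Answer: 141213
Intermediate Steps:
U = 240 (U = -15*(-16) = 240)
U + 1029*Q = 240 + 1029*137 = 240 + 140973 = 141213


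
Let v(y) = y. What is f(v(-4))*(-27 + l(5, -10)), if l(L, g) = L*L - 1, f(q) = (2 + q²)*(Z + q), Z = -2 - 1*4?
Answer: 540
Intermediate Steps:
Z = -6 (Z = -2 - 4 = -6)
f(q) = (-6 + q)*(2 + q²) (f(q) = (2 + q²)*(-6 + q) = (-6 + q)*(2 + q²))
l(L, g) = -1 + L² (l(L, g) = L² - 1 = -1 + L²)
f(v(-4))*(-27 + l(5, -10)) = (-12 + (-4)³ - 6*(-4)² + 2*(-4))*(-27 + (-1 + 5²)) = (-12 - 64 - 6*16 - 8)*(-27 + (-1 + 25)) = (-12 - 64 - 96 - 8)*(-27 + 24) = -180*(-3) = 540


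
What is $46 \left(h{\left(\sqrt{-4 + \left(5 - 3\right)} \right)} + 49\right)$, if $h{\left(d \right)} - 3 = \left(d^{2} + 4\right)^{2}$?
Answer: $2576$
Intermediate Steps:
$h{\left(d \right)} = 3 + \left(4 + d^{2}\right)^{2}$ ($h{\left(d \right)} = 3 + \left(d^{2} + 4\right)^{2} = 3 + \left(4 + d^{2}\right)^{2}$)
$46 \left(h{\left(\sqrt{-4 + \left(5 - 3\right)} \right)} + 49\right) = 46 \left(\left(3 + \left(4 + \left(\sqrt{-4 + \left(5 - 3\right)}\right)^{2}\right)^{2}\right) + 49\right) = 46 \left(\left(3 + \left(4 + \left(\sqrt{-4 + 2}\right)^{2}\right)^{2}\right) + 49\right) = 46 \left(\left(3 + \left(4 + \left(\sqrt{-2}\right)^{2}\right)^{2}\right) + 49\right) = 46 \left(\left(3 + \left(4 + \left(i \sqrt{2}\right)^{2}\right)^{2}\right) + 49\right) = 46 \left(\left(3 + \left(4 - 2\right)^{2}\right) + 49\right) = 46 \left(\left(3 + 2^{2}\right) + 49\right) = 46 \left(\left(3 + 4\right) + 49\right) = 46 \left(7 + 49\right) = 46 \cdot 56 = 2576$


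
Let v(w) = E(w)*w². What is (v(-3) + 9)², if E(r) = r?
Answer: 324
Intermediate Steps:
v(w) = w³ (v(w) = w*w² = w³)
(v(-3) + 9)² = ((-3)³ + 9)² = (-27 + 9)² = (-18)² = 324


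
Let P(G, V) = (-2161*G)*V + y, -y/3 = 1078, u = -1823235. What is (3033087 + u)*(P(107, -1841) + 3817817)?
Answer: 519635656383480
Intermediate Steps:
y = -3234 (y = -3*1078 = -3234)
P(G, V) = -3234 - 2161*G*V (P(G, V) = (-2161*G)*V - 3234 = -2161*G*V - 3234 = -3234 - 2161*G*V)
(3033087 + u)*(P(107, -1841) + 3817817) = (3033087 - 1823235)*((-3234 - 2161*107*(-1841)) + 3817817) = 1209852*((-3234 + 425688907) + 3817817) = 1209852*(425685673 + 3817817) = 1209852*429503490 = 519635656383480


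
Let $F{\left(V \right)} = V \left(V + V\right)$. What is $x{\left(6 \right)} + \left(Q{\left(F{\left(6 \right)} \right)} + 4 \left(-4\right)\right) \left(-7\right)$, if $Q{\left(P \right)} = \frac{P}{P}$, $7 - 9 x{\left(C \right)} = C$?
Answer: $\frac{946}{9} \approx 105.11$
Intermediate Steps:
$x{\left(C \right)} = \frac{7}{9} - \frac{C}{9}$
$F{\left(V \right)} = 2 V^{2}$ ($F{\left(V \right)} = V 2 V = 2 V^{2}$)
$Q{\left(P \right)} = 1$
$x{\left(6 \right)} + \left(Q{\left(F{\left(6 \right)} \right)} + 4 \left(-4\right)\right) \left(-7\right) = \left(\frac{7}{9} - \frac{2}{3}\right) + \left(1 + 4 \left(-4\right)\right) \left(-7\right) = \left(\frac{7}{9} - \frac{2}{3}\right) + \left(1 - 16\right) \left(-7\right) = \frac{1}{9} - -105 = \frac{1}{9} + 105 = \frac{946}{9}$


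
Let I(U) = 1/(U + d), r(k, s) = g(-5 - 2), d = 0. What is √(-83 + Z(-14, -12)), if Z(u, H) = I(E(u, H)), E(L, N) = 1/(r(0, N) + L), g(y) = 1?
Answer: 4*I*√6 ≈ 9.798*I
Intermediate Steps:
r(k, s) = 1
E(L, N) = 1/(1 + L)
I(U) = 1/U (I(U) = 1/(U + 0) = 1/U)
Z(u, H) = 1 + u (Z(u, H) = 1/(1/(1 + u)) = 1 + u)
√(-83 + Z(-14, -12)) = √(-83 + (1 - 14)) = √(-83 - 13) = √(-96) = 4*I*√6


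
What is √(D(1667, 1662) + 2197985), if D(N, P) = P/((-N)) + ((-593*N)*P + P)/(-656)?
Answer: √87866656263450899/136694 ≈ 2168.5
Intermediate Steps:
D(N, P) = -P/656 - P/N + 593*N*P/656 (D(N, P) = P*(-1/N) + (-593*N*P + P)*(-1/656) = -P/N + (P - 593*N*P)*(-1/656) = -P/N + (-P/656 + 593*N*P/656) = -P/656 - P/N + 593*N*P/656)
√(D(1667, 1662) + 2197985) = √((1/656)*1662*(-656 + 1667*(-1 + 593*1667))/1667 + 2197985) = √((1/656)*1662*(1/1667)*(-656 + 1667*(-1 + 988531)) + 2197985) = √((1/656)*1662*(1/1667)*(-656 + 1667*988530) + 2197985) = √((1/656)*1662*(1/1667)*(-656 + 1647879510) + 2197985) = √((1/656)*1662*(1/1667)*1647878854 + 2197985) = √(684693663837/273388 + 2197985) = √(1285596387017/273388) = √87866656263450899/136694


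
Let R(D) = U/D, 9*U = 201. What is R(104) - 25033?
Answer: -7810229/312 ≈ -25033.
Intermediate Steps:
U = 67/3 (U = (⅑)*201 = 67/3 ≈ 22.333)
R(D) = 67/(3*D)
R(104) - 25033 = (67/3)/104 - 25033 = (67/3)*(1/104) - 25033 = 67/312 - 25033 = -7810229/312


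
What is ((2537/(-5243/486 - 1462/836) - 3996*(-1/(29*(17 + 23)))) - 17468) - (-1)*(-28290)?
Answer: -424287826921/9232295 ≈ -45957.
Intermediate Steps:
((2537/(-5243/486 - 1462/836) - 3996*(-1/(29*(17 + 23)))) - 17468) - (-1)*(-28290) = ((2537/(-5243*1/486 - 1462*1/836) - 3996/((-29*40))) - 17468) - 1*28290 = ((2537/(-5243/486 - 731/418) - 3996/(-1160)) - 17468) - 28290 = ((2537/(-636710/50787) - 3996*(-1/1160)) - 17468) - 28290 = ((2537*(-50787/636710) + 999/290) - 17468) - 28290 = ((-128846619/636710 + 999/290) - 17468) - 28290 = (-1836472311/9232295 - 17468) - 28290 = -163106201371/9232295 - 28290 = -424287826921/9232295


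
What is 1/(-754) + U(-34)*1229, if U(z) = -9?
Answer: -8339995/754 ≈ -11061.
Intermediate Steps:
1/(-754) + U(-34)*1229 = 1/(-754) - 9*1229 = -1/754 - 11061 = -8339995/754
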